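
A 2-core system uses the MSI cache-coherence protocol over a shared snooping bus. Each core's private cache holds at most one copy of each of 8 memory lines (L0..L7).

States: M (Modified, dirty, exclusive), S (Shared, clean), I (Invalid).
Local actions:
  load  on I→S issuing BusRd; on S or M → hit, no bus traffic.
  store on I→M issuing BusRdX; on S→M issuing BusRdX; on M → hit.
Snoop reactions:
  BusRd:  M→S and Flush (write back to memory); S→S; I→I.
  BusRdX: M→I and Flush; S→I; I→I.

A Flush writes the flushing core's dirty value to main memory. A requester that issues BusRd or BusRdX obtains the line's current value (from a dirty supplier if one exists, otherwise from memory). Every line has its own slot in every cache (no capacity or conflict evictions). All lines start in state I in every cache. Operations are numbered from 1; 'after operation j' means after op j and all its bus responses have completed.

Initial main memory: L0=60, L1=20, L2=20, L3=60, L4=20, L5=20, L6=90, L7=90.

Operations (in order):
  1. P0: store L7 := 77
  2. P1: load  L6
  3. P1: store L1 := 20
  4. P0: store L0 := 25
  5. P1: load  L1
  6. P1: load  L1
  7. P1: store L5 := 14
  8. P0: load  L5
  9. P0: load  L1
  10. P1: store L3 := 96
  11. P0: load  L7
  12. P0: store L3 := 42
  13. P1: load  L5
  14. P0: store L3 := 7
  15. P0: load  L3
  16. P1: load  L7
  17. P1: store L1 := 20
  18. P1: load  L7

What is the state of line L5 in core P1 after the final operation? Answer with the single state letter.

  op1 P0: store L7 := 77 → M/I on L7; bus BusRdX; mem=90
  op2 P1: load  L6 → I/S on L6; bus BusRd; mem=90
  op3 P1: store L1 := 20 → I/M on L1; bus BusRdX; mem=20
  op4 P0: store L0 := 25 → M/I on L0; bus BusRdX; mem=60
  op5 P1: load  L1 → I/M on L1; bus (none); mem=20
  op6 P1: load  L1 → I/M on L1; bus (none); mem=20
  op7 P1: store L5 := 14 → I/M on L5; bus BusRdX; mem=20
  op8 P0: load  L5 → S/S on L5; bus BusRd Flush; mem=14
  op9 P0: load  L1 → S/S on L1; bus BusRd Flush; mem=20
  op10 P1: store L3 := 96 → I/M on L3; bus BusRdX; mem=60
  op11 P0: load  L7 → M/I on L7; bus (none); mem=90
  op12 P0: store L3 := 42 → M/I on L3; bus BusRdX Flush; mem=96
  op13 P1: load  L5 → S/S on L5; bus (none); mem=14
  op14 P0: store L3 := 7 → M/I on L3; bus (none); mem=96
  op15 P0: load  L3 → M/I on L3; bus (none); mem=96
  op16 P1: load  L7 → S/S on L7; bus BusRd Flush; mem=77
  op17 P1: store L1 := 20 → I/M on L1; bus BusRdX; mem=20
  op18 P1: load  L7 → S/S on L7; bus (none); mem=77

state = S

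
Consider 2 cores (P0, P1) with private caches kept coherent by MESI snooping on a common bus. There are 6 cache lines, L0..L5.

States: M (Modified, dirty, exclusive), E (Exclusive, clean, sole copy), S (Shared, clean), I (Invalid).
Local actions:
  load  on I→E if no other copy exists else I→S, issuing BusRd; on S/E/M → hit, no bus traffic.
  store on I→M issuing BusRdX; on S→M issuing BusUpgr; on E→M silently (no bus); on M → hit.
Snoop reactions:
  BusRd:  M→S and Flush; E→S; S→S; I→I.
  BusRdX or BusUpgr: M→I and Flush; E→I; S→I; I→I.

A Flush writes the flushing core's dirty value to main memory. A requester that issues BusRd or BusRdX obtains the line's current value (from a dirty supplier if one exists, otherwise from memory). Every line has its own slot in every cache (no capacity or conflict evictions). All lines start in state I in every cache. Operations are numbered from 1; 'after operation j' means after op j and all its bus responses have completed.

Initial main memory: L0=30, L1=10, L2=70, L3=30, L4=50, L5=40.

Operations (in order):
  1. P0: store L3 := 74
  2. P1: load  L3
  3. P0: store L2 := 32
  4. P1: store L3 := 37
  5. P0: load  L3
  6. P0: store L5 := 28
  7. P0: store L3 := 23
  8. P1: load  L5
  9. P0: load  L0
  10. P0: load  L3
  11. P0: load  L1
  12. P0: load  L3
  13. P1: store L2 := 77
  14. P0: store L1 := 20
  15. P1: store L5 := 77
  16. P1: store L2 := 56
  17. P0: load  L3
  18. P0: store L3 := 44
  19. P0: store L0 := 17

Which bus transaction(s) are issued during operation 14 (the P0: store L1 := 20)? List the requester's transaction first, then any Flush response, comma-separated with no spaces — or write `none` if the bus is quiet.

step 1: P0: store L3 := 74  ⟶  MI  (L3)  txn=BusRdX  M[L3]=30
step 2: P1: load  L3  ⟶  SS  (L3)  txn=BusRd+Flush  M[L3]=74
step 3: P0: store L2 := 32  ⟶  MI  (L2)  txn=BusRdX  M[L2]=70
step 4: P1: store L3 := 37  ⟶  IM  (L3)  txn=BusUpgr  M[L3]=74
step 5: P0: load  L3  ⟶  SS  (L3)  txn=BusRd+Flush  M[L3]=37
step 6: P0: store L5 := 28  ⟶  MI  (L5)  txn=BusRdX  M[L5]=40
step 7: P0: store L3 := 23  ⟶  MI  (L3)  txn=BusUpgr  M[L3]=37
step 8: P1: load  L5  ⟶  SS  (L5)  txn=BusRd+Flush  M[L5]=28
step 9: P0: load  L0  ⟶  EI  (L0)  txn=BusRd  M[L0]=30
step 10: P0: load  L3  ⟶  MI  (L3)  txn=∅  M[L3]=37
step 11: P0: load  L1  ⟶  EI  (L1)  txn=BusRd  M[L1]=10
step 12: P0: load  L3  ⟶  MI  (L3)  txn=∅  M[L3]=37
step 13: P1: store L2 := 77  ⟶  IM  (L2)  txn=BusRdX+Flush  M[L2]=32
step 14: P0: store L1 := 20  ⟶  MI  (L1)  txn=∅  M[L1]=10
step 15: P1: store L5 := 77  ⟶  IM  (L5)  txn=BusUpgr  M[L5]=28
step 16: P1: store L2 := 56  ⟶  IM  (L2)  txn=∅  M[L2]=32
step 17: P0: load  L3  ⟶  MI  (L3)  txn=∅  M[L3]=37
step 18: P0: store L3 := 44  ⟶  MI  (L3)  txn=∅  M[L3]=37
step 19: P0: store L0 := 17  ⟶  MI  (L0)  txn=∅  M[L0]=30

bus = none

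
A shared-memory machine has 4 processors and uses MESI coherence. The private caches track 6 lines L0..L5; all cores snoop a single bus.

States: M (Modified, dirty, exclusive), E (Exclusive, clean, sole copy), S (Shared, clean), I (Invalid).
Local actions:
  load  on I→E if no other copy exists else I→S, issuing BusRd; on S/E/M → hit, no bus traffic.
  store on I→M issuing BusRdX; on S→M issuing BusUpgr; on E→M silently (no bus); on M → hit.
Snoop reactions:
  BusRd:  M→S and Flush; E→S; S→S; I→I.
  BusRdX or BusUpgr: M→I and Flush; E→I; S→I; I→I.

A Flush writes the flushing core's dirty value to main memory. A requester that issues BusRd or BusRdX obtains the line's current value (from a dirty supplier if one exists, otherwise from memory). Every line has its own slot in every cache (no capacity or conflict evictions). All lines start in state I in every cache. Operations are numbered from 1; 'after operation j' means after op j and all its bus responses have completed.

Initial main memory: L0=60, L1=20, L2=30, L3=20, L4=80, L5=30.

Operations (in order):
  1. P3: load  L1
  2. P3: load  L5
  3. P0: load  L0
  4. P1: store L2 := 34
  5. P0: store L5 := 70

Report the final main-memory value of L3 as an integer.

  op1 P3: load  L1 → I/I/I/E on L1; bus BusRd; mem=20
  op2 P3: load  L5 → I/I/I/E on L5; bus BusRd; mem=30
  op3 P0: load  L0 → E/I/I/I on L0; bus BusRd; mem=60
  op4 P1: store L2 := 34 → I/M/I/I on L2; bus BusRdX; mem=30
  op5 P0: store L5 := 70 → M/I/I/I on L5; bus BusRdX; mem=30

memory[L3] = 20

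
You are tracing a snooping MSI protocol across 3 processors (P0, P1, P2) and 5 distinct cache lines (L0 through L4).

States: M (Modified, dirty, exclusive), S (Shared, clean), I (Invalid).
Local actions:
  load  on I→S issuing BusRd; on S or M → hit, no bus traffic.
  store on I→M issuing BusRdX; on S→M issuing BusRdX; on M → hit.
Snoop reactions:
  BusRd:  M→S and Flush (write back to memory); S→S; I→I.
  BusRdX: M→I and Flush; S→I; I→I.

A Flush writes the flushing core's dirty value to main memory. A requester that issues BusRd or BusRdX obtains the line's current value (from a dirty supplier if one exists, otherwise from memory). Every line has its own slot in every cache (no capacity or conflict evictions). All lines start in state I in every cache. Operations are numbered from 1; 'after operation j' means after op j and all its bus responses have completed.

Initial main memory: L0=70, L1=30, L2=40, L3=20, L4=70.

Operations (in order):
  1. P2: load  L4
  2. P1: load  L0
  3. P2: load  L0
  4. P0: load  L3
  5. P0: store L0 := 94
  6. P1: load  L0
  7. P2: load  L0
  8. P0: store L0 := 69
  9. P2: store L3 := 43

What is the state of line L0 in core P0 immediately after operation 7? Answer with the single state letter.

  op1 P2: load  L4 → I/I/S on L4; bus BusRd; mem=70
  op2 P1: load  L0 → I/S/I on L0; bus BusRd; mem=70
  op3 P2: load  L0 → I/S/S on L0; bus BusRd; mem=70
  op4 P0: load  L3 → S/I/I on L3; bus BusRd; mem=20
  op5 P0: store L0 := 94 → M/I/I on L0; bus BusRdX; mem=70
  op6 P1: load  L0 → S/S/I on L0; bus BusRd Flush; mem=94
  op7 P2: load  L0 → S/S/S on L0; bus BusRd; mem=94
  op8 P0: store L0 := 69 → M/I/I on L0; bus BusRdX; mem=94
  op9 P2: store L3 := 43 → I/I/M on L3; bus BusRdX; mem=20

state = S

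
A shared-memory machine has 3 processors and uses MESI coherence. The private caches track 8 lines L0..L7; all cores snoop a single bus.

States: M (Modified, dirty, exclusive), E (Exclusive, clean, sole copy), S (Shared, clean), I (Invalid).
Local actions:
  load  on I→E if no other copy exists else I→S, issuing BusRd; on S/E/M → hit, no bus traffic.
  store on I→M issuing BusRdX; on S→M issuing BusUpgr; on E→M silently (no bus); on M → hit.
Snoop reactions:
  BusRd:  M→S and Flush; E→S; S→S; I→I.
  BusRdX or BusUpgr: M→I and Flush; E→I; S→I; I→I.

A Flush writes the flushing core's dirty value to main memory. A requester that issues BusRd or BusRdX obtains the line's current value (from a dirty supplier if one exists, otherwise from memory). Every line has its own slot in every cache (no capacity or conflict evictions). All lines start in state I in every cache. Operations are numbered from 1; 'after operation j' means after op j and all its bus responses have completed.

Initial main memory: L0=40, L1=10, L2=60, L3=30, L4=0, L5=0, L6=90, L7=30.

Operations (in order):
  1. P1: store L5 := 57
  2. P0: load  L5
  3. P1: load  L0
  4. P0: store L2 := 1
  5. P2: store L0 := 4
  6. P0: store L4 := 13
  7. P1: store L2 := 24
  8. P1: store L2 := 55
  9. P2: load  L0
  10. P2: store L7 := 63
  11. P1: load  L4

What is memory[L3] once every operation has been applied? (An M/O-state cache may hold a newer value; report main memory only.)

  op1 P1: store L5 := 57 → I/M/I on L5; bus BusRdX; mem=0
  op2 P0: load  L5 → S/S/I on L5; bus BusRd Flush; mem=57
  op3 P1: load  L0 → I/E/I on L0; bus BusRd; mem=40
  op4 P0: store L2 := 1 → M/I/I on L2; bus BusRdX; mem=60
  op5 P2: store L0 := 4 → I/I/M on L0; bus BusRdX; mem=40
  op6 P0: store L4 := 13 → M/I/I on L4; bus BusRdX; mem=0
  op7 P1: store L2 := 24 → I/M/I on L2; bus BusRdX Flush; mem=1
  op8 P1: store L2 := 55 → I/M/I on L2; bus (none); mem=1
  op9 P2: load  L0 → I/I/M on L0; bus (none); mem=40
  op10 P2: store L7 := 63 → I/I/M on L7; bus BusRdX; mem=30
  op11 P1: load  L4 → S/S/I on L4; bus BusRd Flush; mem=13

memory[L3] = 30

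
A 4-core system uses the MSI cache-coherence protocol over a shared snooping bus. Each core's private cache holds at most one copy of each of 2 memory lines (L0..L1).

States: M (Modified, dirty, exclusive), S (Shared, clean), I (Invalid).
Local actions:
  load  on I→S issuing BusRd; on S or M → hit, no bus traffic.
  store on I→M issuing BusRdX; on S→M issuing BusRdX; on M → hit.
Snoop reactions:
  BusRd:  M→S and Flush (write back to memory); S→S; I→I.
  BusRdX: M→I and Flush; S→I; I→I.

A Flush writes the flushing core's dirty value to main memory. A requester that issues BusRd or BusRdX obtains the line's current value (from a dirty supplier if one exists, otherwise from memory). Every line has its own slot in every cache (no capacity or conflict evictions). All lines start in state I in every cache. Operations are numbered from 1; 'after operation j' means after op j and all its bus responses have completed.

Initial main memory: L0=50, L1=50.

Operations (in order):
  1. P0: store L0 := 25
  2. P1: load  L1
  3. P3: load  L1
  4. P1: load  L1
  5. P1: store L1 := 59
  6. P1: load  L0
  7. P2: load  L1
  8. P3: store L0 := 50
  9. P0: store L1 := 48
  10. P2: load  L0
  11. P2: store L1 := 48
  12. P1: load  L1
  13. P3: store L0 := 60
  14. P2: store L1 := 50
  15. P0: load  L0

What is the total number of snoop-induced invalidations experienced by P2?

invalidations = 2

step 1: P0: store L0 := 25  ⟶  MIII  (L0)  txn=BusRdX  M[L0]=50
step 2: P1: load  L1  ⟶  ISII  (L1)  txn=BusRd  M[L1]=50
step 3: P3: load  L1  ⟶  ISIS  (L1)  txn=BusRd  M[L1]=50
step 4: P1: load  L1  ⟶  ISIS  (L1)  txn=∅  M[L1]=50
step 5: P1: store L1 := 59  ⟶  IMII  (L1)  txn=BusRdX  M[L1]=50
step 6: P1: load  L0  ⟶  SSII  (L0)  txn=BusRd+Flush  M[L0]=25
step 7: P2: load  L1  ⟶  ISSI  (L1)  txn=BusRd+Flush  M[L1]=59
step 8: P3: store L0 := 50  ⟶  IIIM  (L0)  txn=BusRdX  M[L0]=25
step 9: P0: store L1 := 48  ⟶  MIII  (L1)  txn=BusRdX  M[L1]=59
step 10: P2: load  L0  ⟶  IISS  (L0)  txn=BusRd+Flush  M[L0]=50
step 11: P2: store L1 := 48  ⟶  IIMI  (L1)  txn=BusRdX+Flush  M[L1]=48
step 12: P1: load  L1  ⟶  ISSI  (L1)  txn=BusRd+Flush  M[L1]=48
step 13: P3: store L0 := 60  ⟶  IIIM  (L0)  txn=BusRdX  M[L0]=50
step 14: P2: store L1 := 50  ⟶  IIMI  (L1)  txn=BusRdX  M[L1]=48
step 15: P0: load  L0  ⟶  SIIS  (L0)  txn=BusRd+Flush  M[L0]=60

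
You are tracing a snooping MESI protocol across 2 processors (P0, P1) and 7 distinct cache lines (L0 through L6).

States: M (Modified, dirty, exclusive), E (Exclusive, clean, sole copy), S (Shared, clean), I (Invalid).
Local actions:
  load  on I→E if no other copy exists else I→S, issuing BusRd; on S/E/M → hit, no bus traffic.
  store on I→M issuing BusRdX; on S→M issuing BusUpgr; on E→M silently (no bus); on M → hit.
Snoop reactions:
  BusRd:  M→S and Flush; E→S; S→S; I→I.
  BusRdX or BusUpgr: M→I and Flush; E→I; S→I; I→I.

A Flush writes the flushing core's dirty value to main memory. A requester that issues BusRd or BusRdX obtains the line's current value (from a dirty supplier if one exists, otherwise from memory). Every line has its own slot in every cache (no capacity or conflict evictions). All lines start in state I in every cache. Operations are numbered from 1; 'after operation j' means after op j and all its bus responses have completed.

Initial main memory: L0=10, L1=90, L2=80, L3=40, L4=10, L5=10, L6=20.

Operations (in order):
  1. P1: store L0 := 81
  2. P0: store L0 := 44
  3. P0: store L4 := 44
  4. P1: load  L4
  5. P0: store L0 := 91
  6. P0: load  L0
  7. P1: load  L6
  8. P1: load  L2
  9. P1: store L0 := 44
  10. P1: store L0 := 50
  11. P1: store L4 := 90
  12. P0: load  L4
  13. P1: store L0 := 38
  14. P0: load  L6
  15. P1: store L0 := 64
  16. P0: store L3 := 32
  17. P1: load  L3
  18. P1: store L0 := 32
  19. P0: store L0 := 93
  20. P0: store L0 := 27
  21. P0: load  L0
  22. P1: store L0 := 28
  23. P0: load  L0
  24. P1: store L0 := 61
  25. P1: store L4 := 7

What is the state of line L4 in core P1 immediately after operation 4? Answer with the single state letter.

state = S

  op1 P1: store L0 := 81 → I/M on L0; bus BusRdX; mem=10
  op2 P0: store L0 := 44 → M/I on L0; bus BusRdX Flush; mem=81
  op3 P0: store L4 := 44 → M/I on L4; bus BusRdX; mem=10
  op4 P1: load  L4 → S/S on L4; bus BusRd Flush; mem=44
  op5 P0: store L0 := 91 → M/I on L0; bus (none); mem=81
  op6 P0: load  L0 → M/I on L0; bus (none); mem=81
  op7 P1: load  L6 → I/E on L6; bus BusRd; mem=20
  op8 P1: load  L2 → I/E on L2; bus BusRd; mem=80
  op9 P1: store L0 := 44 → I/M on L0; bus BusRdX Flush; mem=91
  op10 P1: store L0 := 50 → I/M on L0; bus (none); mem=91
  op11 P1: store L4 := 90 → I/M on L4; bus BusUpgr; mem=44
  op12 P0: load  L4 → S/S on L4; bus BusRd Flush; mem=90
  op13 P1: store L0 := 38 → I/M on L0; bus (none); mem=91
  op14 P0: load  L6 → S/S on L6; bus BusRd; mem=20
  op15 P1: store L0 := 64 → I/M on L0; bus (none); mem=91
  op16 P0: store L3 := 32 → M/I on L3; bus BusRdX; mem=40
  op17 P1: load  L3 → S/S on L3; bus BusRd Flush; mem=32
  op18 P1: store L0 := 32 → I/M on L0; bus (none); mem=91
  op19 P0: store L0 := 93 → M/I on L0; bus BusRdX Flush; mem=32
  op20 P0: store L0 := 27 → M/I on L0; bus (none); mem=32
  op21 P0: load  L0 → M/I on L0; bus (none); mem=32
  op22 P1: store L0 := 28 → I/M on L0; bus BusRdX Flush; mem=27
  op23 P0: load  L0 → S/S on L0; bus BusRd Flush; mem=28
  op24 P1: store L0 := 61 → I/M on L0; bus BusUpgr; mem=28
  op25 P1: store L4 := 7 → I/M on L4; bus BusUpgr; mem=90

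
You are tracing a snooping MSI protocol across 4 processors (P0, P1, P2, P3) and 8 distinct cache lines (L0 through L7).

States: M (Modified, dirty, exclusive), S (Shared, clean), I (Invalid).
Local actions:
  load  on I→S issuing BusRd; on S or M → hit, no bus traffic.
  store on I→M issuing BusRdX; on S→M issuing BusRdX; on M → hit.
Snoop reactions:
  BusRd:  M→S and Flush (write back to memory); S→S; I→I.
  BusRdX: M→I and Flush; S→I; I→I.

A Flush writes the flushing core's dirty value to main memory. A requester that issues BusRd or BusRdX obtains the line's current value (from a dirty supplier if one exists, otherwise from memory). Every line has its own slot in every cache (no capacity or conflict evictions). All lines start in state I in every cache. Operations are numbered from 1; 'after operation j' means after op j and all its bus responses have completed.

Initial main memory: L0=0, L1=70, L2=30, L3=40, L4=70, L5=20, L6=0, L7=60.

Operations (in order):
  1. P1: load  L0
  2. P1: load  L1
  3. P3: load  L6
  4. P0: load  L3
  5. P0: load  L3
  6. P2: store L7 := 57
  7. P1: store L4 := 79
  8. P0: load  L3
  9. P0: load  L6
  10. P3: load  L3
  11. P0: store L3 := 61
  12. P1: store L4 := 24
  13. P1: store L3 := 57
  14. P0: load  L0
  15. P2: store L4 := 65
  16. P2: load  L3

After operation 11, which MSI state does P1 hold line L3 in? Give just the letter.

1. P1: load  L0  bus=[BusRd]  L0: P0=I P1=S P2=I P3=I  mem[L0]=0
2. P1: load  L1  bus=[BusRd]  L1: P0=I P1=S P2=I P3=I  mem[L1]=70
3. P3: load  L6  bus=[BusRd]  L6: P0=I P1=I P2=I P3=S  mem[L6]=0
4. P0: load  L3  bus=[BusRd]  L3: P0=S P1=I P2=I P3=I  mem[L3]=40
5. P0: load  L3  bus=[-]  L3: P0=S P1=I P2=I P3=I  mem[L3]=40
6. P2: store L7 := 57  bus=[BusRdX]  L7: P0=I P1=I P2=M P3=I  mem[L7]=60
7. P1: store L4 := 79  bus=[BusRdX]  L4: P0=I P1=M P2=I P3=I  mem[L4]=70
8. P0: load  L3  bus=[-]  L3: P0=S P1=I P2=I P3=I  mem[L3]=40
9. P0: load  L6  bus=[BusRd]  L6: P0=S P1=I P2=I P3=S  mem[L6]=0
10. P3: load  L3  bus=[BusRd]  L3: P0=S P1=I P2=I P3=S  mem[L3]=40
11. P0: store L3 := 61  bus=[BusRdX]  L3: P0=M P1=I P2=I P3=I  mem[L3]=40
12. P1: store L4 := 24  bus=[-]  L4: P0=I P1=M P2=I P3=I  mem[L4]=70
13. P1: store L3 := 57  bus=[BusRdX,Flush]  L3: P0=I P1=M P2=I P3=I  mem[L3]=61
14. P0: load  L0  bus=[BusRd]  L0: P0=S P1=S P2=I P3=I  mem[L0]=0
15. P2: store L4 := 65  bus=[BusRdX,Flush]  L4: P0=I P1=I P2=M P3=I  mem[L4]=24
16. P2: load  L3  bus=[BusRd,Flush]  L3: P0=I P1=S P2=S P3=I  mem[L3]=57

state = I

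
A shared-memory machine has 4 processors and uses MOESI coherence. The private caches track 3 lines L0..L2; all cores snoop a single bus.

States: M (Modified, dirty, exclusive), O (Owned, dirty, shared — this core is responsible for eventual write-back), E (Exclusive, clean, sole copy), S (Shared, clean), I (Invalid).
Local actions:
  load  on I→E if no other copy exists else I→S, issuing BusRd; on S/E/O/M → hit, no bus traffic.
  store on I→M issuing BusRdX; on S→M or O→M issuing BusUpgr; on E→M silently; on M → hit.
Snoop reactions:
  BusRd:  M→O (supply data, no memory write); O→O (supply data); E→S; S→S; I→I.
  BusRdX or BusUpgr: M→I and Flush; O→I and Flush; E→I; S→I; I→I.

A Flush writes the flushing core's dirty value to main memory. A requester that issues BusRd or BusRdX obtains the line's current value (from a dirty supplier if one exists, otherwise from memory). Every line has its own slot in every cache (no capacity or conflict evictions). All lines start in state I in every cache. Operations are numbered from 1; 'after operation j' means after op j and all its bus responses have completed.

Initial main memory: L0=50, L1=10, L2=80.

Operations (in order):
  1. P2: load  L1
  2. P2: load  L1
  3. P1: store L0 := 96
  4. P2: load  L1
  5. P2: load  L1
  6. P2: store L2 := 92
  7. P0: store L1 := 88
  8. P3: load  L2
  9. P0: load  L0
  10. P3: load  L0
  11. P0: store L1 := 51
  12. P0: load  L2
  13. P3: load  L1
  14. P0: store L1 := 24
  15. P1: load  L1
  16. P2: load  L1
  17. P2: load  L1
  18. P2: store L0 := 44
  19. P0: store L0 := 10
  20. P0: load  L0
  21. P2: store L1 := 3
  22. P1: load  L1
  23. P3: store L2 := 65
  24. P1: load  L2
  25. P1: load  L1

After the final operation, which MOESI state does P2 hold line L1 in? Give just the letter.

state = O

  op1 P2: load  L1 → I/I/E/I on L1; bus BusRd; mem=10
  op2 P2: load  L1 → I/I/E/I on L1; bus (none); mem=10
  op3 P1: store L0 := 96 → I/M/I/I on L0; bus BusRdX; mem=50
  op4 P2: load  L1 → I/I/E/I on L1; bus (none); mem=10
  op5 P2: load  L1 → I/I/E/I on L1; bus (none); mem=10
  op6 P2: store L2 := 92 → I/I/M/I on L2; bus BusRdX; mem=80
  op7 P0: store L1 := 88 → M/I/I/I on L1; bus BusRdX; mem=10
  op8 P3: load  L2 → I/I/O/S on L2; bus BusRd; mem=80
  op9 P0: load  L0 → S/O/I/I on L0; bus BusRd; mem=50
  op10 P3: load  L0 → S/O/I/S on L0; bus BusRd; mem=50
  op11 P0: store L1 := 51 → M/I/I/I on L1; bus (none); mem=10
  op12 P0: load  L2 → S/I/O/S on L2; bus BusRd; mem=80
  op13 P3: load  L1 → O/I/I/S on L1; bus BusRd; mem=10
  op14 P0: store L1 := 24 → M/I/I/I on L1; bus BusUpgr; mem=10
  op15 P1: load  L1 → O/S/I/I on L1; bus BusRd; mem=10
  op16 P2: load  L1 → O/S/S/I on L1; bus BusRd; mem=10
  op17 P2: load  L1 → O/S/S/I on L1; bus (none); mem=10
  op18 P2: store L0 := 44 → I/I/M/I on L0; bus BusRdX Flush; mem=96
  op19 P0: store L0 := 10 → M/I/I/I on L0; bus BusRdX Flush; mem=44
  op20 P0: load  L0 → M/I/I/I on L0; bus (none); mem=44
  op21 P2: store L1 := 3 → I/I/M/I on L1; bus BusUpgr Flush; mem=24
  op22 P1: load  L1 → I/S/O/I on L1; bus BusRd; mem=24
  op23 P3: store L2 := 65 → I/I/I/M on L2; bus BusUpgr Flush; mem=92
  op24 P1: load  L2 → I/S/I/O on L2; bus BusRd; mem=92
  op25 P1: load  L1 → I/S/O/I on L1; bus (none); mem=24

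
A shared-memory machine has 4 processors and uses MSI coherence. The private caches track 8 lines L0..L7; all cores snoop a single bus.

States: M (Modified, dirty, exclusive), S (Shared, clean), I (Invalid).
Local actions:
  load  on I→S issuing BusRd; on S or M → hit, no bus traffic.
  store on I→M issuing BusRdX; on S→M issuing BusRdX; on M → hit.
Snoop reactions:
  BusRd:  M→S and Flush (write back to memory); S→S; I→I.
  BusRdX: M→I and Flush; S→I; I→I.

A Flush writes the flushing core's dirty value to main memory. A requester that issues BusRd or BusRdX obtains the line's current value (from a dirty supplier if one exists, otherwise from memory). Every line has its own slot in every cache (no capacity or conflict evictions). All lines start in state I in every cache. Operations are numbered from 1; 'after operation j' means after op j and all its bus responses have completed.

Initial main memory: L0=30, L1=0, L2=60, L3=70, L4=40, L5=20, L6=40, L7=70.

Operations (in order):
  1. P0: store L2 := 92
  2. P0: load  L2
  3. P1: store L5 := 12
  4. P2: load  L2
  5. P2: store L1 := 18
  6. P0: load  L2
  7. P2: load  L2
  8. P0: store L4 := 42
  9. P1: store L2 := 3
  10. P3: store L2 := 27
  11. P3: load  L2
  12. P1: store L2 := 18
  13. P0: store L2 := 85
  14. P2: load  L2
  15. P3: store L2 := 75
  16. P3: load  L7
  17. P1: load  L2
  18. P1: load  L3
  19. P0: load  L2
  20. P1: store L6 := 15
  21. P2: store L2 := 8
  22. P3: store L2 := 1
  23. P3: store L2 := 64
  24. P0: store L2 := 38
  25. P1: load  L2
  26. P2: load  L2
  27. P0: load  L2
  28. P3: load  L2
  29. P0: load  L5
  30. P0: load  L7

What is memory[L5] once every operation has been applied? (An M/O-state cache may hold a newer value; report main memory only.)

step 1: P0: store L2 := 92  ⟶  MIII  (L2)  txn=BusRdX  M[L2]=60
step 2: P0: load  L2  ⟶  MIII  (L2)  txn=∅  M[L2]=60
step 3: P1: store L5 := 12  ⟶  IMII  (L5)  txn=BusRdX  M[L5]=20
step 4: P2: load  L2  ⟶  SISI  (L2)  txn=BusRd+Flush  M[L2]=92
step 5: P2: store L1 := 18  ⟶  IIMI  (L1)  txn=BusRdX  M[L1]=0
step 6: P0: load  L2  ⟶  SISI  (L2)  txn=∅  M[L2]=92
step 7: P2: load  L2  ⟶  SISI  (L2)  txn=∅  M[L2]=92
step 8: P0: store L4 := 42  ⟶  MIII  (L4)  txn=BusRdX  M[L4]=40
step 9: P1: store L2 := 3  ⟶  IMII  (L2)  txn=BusRdX  M[L2]=92
step 10: P3: store L2 := 27  ⟶  IIIM  (L2)  txn=BusRdX+Flush  M[L2]=3
step 11: P3: load  L2  ⟶  IIIM  (L2)  txn=∅  M[L2]=3
step 12: P1: store L2 := 18  ⟶  IMII  (L2)  txn=BusRdX+Flush  M[L2]=27
step 13: P0: store L2 := 85  ⟶  MIII  (L2)  txn=BusRdX+Flush  M[L2]=18
step 14: P2: load  L2  ⟶  SISI  (L2)  txn=BusRd+Flush  M[L2]=85
step 15: P3: store L2 := 75  ⟶  IIIM  (L2)  txn=BusRdX  M[L2]=85
step 16: P3: load  L7  ⟶  IIIS  (L7)  txn=BusRd  M[L7]=70
step 17: P1: load  L2  ⟶  ISIS  (L2)  txn=BusRd+Flush  M[L2]=75
step 18: P1: load  L3  ⟶  ISII  (L3)  txn=BusRd  M[L3]=70
step 19: P0: load  L2  ⟶  SSIS  (L2)  txn=BusRd  M[L2]=75
step 20: P1: store L6 := 15  ⟶  IMII  (L6)  txn=BusRdX  M[L6]=40
step 21: P2: store L2 := 8  ⟶  IIMI  (L2)  txn=BusRdX  M[L2]=75
step 22: P3: store L2 := 1  ⟶  IIIM  (L2)  txn=BusRdX+Flush  M[L2]=8
step 23: P3: store L2 := 64  ⟶  IIIM  (L2)  txn=∅  M[L2]=8
step 24: P0: store L2 := 38  ⟶  MIII  (L2)  txn=BusRdX+Flush  M[L2]=64
step 25: P1: load  L2  ⟶  SSII  (L2)  txn=BusRd+Flush  M[L2]=38
step 26: P2: load  L2  ⟶  SSSI  (L2)  txn=BusRd  M[L2]=38
step 27: P0: load  L2  ⟶  SSSI  (L2)  txn=∅  M[L2]=38
step 28: P3: load  L2  ⟶  SSSS  (L2)  txn=BusRd  M[L2]=38
step 29: P0: load  L5  ⟶  SSII  (L5)  txn=BusRd+Flush  M[L5]=12
step 30: P0: load  L7  ⟶  SIIS  (L7)  txn=BusRd  M[L7]=70

memory[L5] = 12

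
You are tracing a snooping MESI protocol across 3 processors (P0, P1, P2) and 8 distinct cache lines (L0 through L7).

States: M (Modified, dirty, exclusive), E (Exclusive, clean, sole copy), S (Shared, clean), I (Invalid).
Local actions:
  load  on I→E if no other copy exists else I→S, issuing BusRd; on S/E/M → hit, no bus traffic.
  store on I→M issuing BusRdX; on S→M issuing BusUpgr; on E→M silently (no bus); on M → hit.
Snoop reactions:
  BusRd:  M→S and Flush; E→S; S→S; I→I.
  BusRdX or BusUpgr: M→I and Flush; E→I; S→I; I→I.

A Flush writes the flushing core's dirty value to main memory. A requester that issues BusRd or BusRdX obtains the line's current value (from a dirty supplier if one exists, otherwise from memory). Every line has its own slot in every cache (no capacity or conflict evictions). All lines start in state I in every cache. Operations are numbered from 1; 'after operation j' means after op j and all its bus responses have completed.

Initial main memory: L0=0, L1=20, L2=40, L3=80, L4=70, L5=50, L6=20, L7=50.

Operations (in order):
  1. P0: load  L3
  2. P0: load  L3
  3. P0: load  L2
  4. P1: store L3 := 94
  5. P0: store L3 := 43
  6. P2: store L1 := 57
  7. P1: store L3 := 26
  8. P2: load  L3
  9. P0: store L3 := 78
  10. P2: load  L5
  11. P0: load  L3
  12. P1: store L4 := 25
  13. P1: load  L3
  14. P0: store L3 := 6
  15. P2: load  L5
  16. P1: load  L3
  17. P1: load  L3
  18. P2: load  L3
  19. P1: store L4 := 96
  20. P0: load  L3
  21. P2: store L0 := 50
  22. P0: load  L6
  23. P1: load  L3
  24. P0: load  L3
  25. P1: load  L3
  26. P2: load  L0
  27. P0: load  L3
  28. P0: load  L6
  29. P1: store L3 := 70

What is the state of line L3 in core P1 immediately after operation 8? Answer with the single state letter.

state = S

step 1: P0: load  L3  ⟶  EII  (L3)  txn=BusRd  M[L3]=80
step 2: P0: load  L3  ⟶  EII  (L3)  txn=∅  M[L3]=80
step 3: P0: load  L2  ⟶  EII  (L2)  txn=BusRd  M[L2]=40
step 4: P1: store L3 := 94  ⟶  IMI  (L3)  txn=BusRdX  M[L3]=80
step 5: P0: store L3 := 43  ⟶  MII  (L3)  txn=BusRdX+Flush  M[L3]=94
step 6: P2: store L1 := 57  ⟶  IIM  (L1)  txn=BusRdX  M[L1]=20
step 7: P1: store L3 := 26  ⟶  IMI  (L3)  txn=BusRdX+Flush  M[L3]=43
step 8: P2: load  L3  ⟶  ISS  (L3)  txn=BusRd+Flush  M[L3]=26
step 9: P0: store L3 := 78  ⟶  MII  (L3)  txn=BusRdX  M[L3]=26
step 10: P2: load  L5  ⟶  IIE  (L5)  txn=BusRd  M[L5]=50
step 11: P0: load  L3  ⟶  MII  (L3)  txn=∅  M[L3]=26
step 12: P1: store L4 := 25  ⟶  IMI  (L4)  txn=BusRdX  M[L4]=70
step 13: P1: load  L3  ⟶  SSI  (L3)  txn=BusRd+Flush  M[L3]=78
step 14: P0: store L3 := 6  ⟶  MII  (L3)  txn=BusUpgr  M[L3]=78
step 15: P2: load  L5  ⟶  IIE  (L5)  txn=∅  M[L5]=50
step 16: P1: load  L3  ⟶  SSI  (L3)  txn=BusRd+Flush  M[L3]=6
step 17: P1: load  L3  ⟶  SSI  (L3)  txn=∅  M[L3]=6
step 18: P2: load  L3  ⟶  SSS  (L3)  txn=BusRd  M[L3]=6
step 19: P1: store L4 := 96  ⟶  IMI  (L4)  txn=∅  M[L4]=70
step 20: P0: load  L3  ⟶  SSS  (L3)  txn=∅  M[L3]=6
step 21: P2: store L0 := 50  ⟶  IIM  (L0)  txn=BusRdX  M[L0]=0
step 22: P0: load  L6  ⟶  EII  (L6)  txn=BusRd  M[L6]=20
step 23: P1: load  L3  ⟶  SSS  (L3)  txn=∅  M[L3]=6
step 24: P0: load  L3  ⟶  SSS  (L3)  txn=∅  M[L3]=6
step 25: P1: load  L3  ⟶  SSS  (L3)  txn=∅  M[L3]=6
step 26: P2: load  L0  ⟶  IIM  (L0)  txn=∅  M[L0]=0
step 27: P0: load  L3  ⟶  SSS  (L3)  txn=∅  M[L3]=6
step 28: P0: load  L6  ⟶  EII  (L6)  txn=∅  M[L6]=20
step 29: P1: store L3 := 70  ⟶  IMI  (L3)  txn=BusUpgr  M[L3]=6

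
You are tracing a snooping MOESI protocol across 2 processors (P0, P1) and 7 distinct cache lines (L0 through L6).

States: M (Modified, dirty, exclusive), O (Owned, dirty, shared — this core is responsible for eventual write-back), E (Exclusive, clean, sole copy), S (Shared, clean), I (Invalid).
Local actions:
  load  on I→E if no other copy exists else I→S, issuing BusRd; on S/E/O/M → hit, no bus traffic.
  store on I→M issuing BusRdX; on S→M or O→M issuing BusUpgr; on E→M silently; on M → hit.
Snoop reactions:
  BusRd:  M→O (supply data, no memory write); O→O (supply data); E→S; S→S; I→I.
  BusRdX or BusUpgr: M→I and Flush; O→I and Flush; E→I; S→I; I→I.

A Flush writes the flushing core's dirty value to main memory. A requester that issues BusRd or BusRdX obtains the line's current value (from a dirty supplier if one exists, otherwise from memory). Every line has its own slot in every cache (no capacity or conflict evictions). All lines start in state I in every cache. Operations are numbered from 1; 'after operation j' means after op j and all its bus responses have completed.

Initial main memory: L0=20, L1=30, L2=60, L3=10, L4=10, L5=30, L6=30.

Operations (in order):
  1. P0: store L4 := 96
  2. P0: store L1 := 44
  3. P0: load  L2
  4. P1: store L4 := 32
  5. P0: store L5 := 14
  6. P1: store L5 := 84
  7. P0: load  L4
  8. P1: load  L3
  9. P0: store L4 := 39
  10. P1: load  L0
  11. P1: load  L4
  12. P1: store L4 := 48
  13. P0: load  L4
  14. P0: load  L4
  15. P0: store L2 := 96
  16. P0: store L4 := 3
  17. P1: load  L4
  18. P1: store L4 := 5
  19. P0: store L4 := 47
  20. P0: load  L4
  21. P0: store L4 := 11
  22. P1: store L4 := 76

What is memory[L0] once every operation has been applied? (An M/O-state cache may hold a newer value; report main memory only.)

  op1 P0: store L4 := 96 → M/I on L4; bus BusRdX; mem=10
  op2 P0: store L1 := 44 → M/I on L1; bus BusRdX; mem=30
  op3 P0: load  L2 → E/I on L2; bus BusRd; mem=60
  op4 P1: store L4 := 32 → I/M on L4; bus BusRdX Flush; mem=96
  op5 P0: store L5 := 14 → M/I on L5; bus BusRdX; mem=30
  op6 P1: store L5 := 84 → I/M on L5; bus BusRdX Flush; mem=14
  op7 P0: load  L4 → S/O on L4; bus BusRd; mem=96
  op8 P1: load  L3 → I/E on L3; bus BusRd; mem=10
  op9 P0: store L4 := 39 → M/I on L4; bus BusUpgr Flush; mem=32
  op10 P1: load  L0 → I/E on L0; bus BusRd; mem=20
  op11 P1: load  L4 → O/S on L4; bus BusRd; mem=32
  op12 P1: store L4 := 48 → I/M on L4; bus BusUpgr Flush; mem=39
  op13 P0: load  L4 → S/O on L4; bus BusRd; mem=39
  op14 P0: load  L4 → S/O on L4; bus (none); mem=39
  op15 P0: store L2 := 96 → M/I on L2; bus (none); mem=60
  op16 P0: store L4 := 3 → M/I on L4; bus BusUpgr Flush; mem=48
  op17 P1: load  L4 → O/S on L4; bus BusRd; mem=48
  op18 P1: store L4 := 5 → I/M on L4; bus BusUpgr Flush; mem=3
  op19 P0: store L4 := 47 → M/I on L4; bus BusRdX Flush; mem=5
  op20 P0: load  L4 → M/I on L4; bus (none); mem=5
  op21 P0: store L4 := 11 → M/I on L4; bus (none); mem=5
  op22 P1: store L4 := 76 → I/M on L4; bus BusRdX Flush; mem=11

memory[L0] = 20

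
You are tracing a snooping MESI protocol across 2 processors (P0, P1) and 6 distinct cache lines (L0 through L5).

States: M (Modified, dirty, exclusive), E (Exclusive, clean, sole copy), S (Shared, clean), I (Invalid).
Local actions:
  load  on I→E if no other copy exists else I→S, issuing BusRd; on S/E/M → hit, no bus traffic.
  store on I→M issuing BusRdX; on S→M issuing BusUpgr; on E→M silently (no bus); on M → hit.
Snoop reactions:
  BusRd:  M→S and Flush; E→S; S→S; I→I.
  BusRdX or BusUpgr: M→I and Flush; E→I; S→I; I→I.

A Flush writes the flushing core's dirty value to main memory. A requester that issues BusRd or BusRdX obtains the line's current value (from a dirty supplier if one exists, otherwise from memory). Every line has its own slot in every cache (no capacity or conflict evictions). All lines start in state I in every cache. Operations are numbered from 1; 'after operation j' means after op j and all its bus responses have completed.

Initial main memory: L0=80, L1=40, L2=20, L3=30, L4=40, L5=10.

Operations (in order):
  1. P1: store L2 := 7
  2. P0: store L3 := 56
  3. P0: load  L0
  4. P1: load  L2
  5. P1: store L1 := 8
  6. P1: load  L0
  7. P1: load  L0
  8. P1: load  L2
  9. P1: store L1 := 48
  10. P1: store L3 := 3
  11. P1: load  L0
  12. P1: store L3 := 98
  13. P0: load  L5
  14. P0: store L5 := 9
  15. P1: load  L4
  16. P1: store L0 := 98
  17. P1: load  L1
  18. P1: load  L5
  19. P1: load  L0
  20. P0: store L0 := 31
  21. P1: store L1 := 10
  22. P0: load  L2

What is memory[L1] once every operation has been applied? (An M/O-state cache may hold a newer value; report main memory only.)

1. P1: store L2 := 7  bus=[BusRdX]  L2: P0=I P1=M  mem[L2]=20
2. P0: store L3 := 56  bus=[BusRdX]  L3: P0=M P1=I  mem[L3]=30
3. P0: load  L0  bus=[BusRd]  L0: P0=E P1=I  mem[L0]=80
4. P1: load  L2  bus=[-]  L2: P0=I P1=M  mem[L2]=20
5. P1: store L1 := 8  bus=[BusRdX]  L1: P0=I P1=M  mem[L1]=40
6. P1: load  L0  bus=[BusRd]  L0: P0=S P1=S  mem[L0]=80
7. P1: load  L0  bus=[-]  L0: P0=S P1=S  mem[L0]=80
8. P1: load  L2  bus=[-]  L2: P0=I P1=M  mem[L2]=20
9. P1: store L1 := 48  bus=[-]  L1: P0=I P1=M  mem[L1]=40
10. P1: store L3 := 3  bus=[BusRdX,Flush]  L3: P0=I P1=M  mem[L3]=56
11. P1: load  L0  bus=[-]  L0: P0=S P1=S  mem[L0]=80
12. P1: store L3 := 98  bus=[-]  L3: P0=I P1=M  mem[L3]=56
13. P0: load  L5  bus=[BusRd]  L5: P0=E P1=I  mem[L5]=10
14. P0: store L5 := 9  bus=[-]  L5: P0=M P1=I  mem[L5]=10
15. P1: load  L4  bus=[BusRd]  L4: P0=I P1=E  mem[L4]=40
16. P1: store L0 := 98  bus=[BusUpgr]  L0: P0=I P1=M  mem[L0]=80
17. P1: load  L1  bus=[-]  L1: P0=I P1=M  mem[L1]=40
18. P1: load  L5  bus=[BusRd,Flush]  L5: P0=S P1=S  mem[L5]=9
19. P1: load  L0  bus=[-]  L0: P0=I P1=M  mem[L0]=80
20. P0: store L0 := 31  bus=[BusRdX,Flush]  L0: P0=M P1=I  mem[L0]=98
21. P1: store L1 := 10  bus=[-]  L1: P0=I P1=M  mem[L1]=40
22. P0: load  L2  bus=[BusRd,Flush]  L2: P0=S P1=S  mem[L2]=7

memory[L1] = 40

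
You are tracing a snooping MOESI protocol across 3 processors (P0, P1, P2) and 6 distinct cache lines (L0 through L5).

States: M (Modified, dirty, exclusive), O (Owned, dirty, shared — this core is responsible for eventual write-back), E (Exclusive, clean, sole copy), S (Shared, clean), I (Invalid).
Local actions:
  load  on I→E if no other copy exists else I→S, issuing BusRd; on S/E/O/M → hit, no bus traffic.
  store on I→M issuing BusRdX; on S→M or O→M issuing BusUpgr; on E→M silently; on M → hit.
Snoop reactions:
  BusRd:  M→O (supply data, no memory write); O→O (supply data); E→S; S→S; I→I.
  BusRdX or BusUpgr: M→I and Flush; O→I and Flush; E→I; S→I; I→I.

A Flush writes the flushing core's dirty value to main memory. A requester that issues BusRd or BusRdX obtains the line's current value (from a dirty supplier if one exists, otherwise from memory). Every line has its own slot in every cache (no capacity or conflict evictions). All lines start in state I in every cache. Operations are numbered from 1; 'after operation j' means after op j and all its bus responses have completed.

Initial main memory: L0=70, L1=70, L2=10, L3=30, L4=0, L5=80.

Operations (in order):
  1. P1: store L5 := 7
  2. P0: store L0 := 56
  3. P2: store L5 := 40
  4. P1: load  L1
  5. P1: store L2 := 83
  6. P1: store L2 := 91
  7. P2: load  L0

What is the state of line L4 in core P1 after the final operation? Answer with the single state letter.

1. P1: store L5 := 7  bus=[BusRdX]  L5: P0=I P1=M P2=I  mem[L5]=80
2. P0: store L0 := 56  bus=[BusRdX]  L0: P0=M P1=I P2=I  mem[L0]=70
3. P2: store L5 := 40  bus=[BusRdX,Flush]  L5: P0=I P1=I P2=M  mem[L5]=7
4. P1: load  L1  bus=[BusRd]  L1: P0=I P1=E P2=I  mem[L1]=70
5. P1: store L2 := 83  bus=[BusRdX]  L2: P0=I P1=M P2=I  mem[L2]=10
6. P1: store L2 := 91  bus=[-]  L2: P0=I P1=M P2=I  mem[L2]=10
7. P2: load  L0  bus=[BusRd]  L0: P0=O P1=I P2=S  mem[L0]=70

state = I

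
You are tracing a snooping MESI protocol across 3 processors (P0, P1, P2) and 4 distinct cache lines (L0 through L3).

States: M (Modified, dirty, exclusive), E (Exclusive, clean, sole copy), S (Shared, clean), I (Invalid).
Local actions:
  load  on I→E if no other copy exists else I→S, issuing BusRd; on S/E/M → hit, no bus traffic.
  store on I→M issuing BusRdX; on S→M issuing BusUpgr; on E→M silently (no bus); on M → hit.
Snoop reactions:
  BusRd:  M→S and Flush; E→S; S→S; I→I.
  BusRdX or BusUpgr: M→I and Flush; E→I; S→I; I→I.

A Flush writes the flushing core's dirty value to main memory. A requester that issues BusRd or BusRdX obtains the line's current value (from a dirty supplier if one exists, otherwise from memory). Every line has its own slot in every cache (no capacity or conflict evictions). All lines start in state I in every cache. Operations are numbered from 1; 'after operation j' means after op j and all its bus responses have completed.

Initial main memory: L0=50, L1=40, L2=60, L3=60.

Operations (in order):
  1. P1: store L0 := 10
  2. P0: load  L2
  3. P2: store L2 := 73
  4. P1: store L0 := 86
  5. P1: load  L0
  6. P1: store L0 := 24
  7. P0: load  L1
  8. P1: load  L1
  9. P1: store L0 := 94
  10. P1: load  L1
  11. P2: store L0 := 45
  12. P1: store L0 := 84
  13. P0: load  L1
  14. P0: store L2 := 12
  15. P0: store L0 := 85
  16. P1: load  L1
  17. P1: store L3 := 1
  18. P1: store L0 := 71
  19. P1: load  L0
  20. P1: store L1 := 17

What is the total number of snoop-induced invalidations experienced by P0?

invalidations = 3

  op1 P1: store L0 := 10 → I/M/I on L0; bus BusRdX; mem=50
  op2 P0: load  L2 → E/I/I on L2; bus BusRd; mem=60
  op3 P2: store L2 := 73 → I/I/M on L2; bus BusRdX; mem=60
  op4 P1: store L0 := 86 → I/M/I on L0; bus (none); mem=50
  op5 P1: load  L0 → I/M/I on L0; bus (none); mem=50
  op6 P1: store L0 := 24 → I/M/I on L0; bus (none); mem=50
  op7 P0: load  L1 → E/I/I on L1; bus BusRd; mem=40
  op8 P1: load  L1 → S/S/I on L1; bus BusRd; mem=40
  op9 P1: store L0 := 94 → I/M/I on L0; bus (none); mem=50
  op10 P1: load  L1 → S/S/I on L1; bus (none); mem=40
  op11 P2: store L0 := 45 → I/I/M on L0; bus BusRdX Flush; mem=94
  op12 P1: store L0 := 84 → I/M/I on L0; bus BusRdX Flush; mem=45
  op13 P0: load  L1 → S/S/I on L1; bus (none); mem=40
  op14 P0: store L2 := 12 → M/I/I on L2; bus BusRdX Flush; mem=73
  op15 P0: store L0 := 85 → M/I/I on L0; bus BusRdX Flush; mem=84
  op16 P1: load  L1 → S/S/I on L1; bus (none); mem=40
  op17 P1: store L3 := 1 → I/M/I on L3; bus BusRdX; mem=60
  op18 P1: store L0 := 71 → I/M/I on L0; bus BusRdX Flush; mem=85
  op19 P1: load  L0 → I/M/I on L0; bus (none); mem=85
  op20 P1: store L1 := 17 → I/M/I on L1; bus BusUpgr; mem=40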